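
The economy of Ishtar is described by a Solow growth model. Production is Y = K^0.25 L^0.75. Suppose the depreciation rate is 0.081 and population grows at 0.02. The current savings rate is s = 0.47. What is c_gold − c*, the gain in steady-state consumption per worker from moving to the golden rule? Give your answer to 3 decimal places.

Δc ≈ 0.130

Capital per worker breaks even when investment replaces (n + δ)·k; here n + δ = 0.101.
Current steady state (s = 0.47): k* = (0.47/0.101)^(1/0.75) ≈ 7.7691, y* = 7.7691^0.25 ≈ 1.6695, c* = (1−0.47)·1.6695 ≈ 0.8848.
Setting f'(k) = n+δ gives 0.25·k^(0.25−1) = 0.101, hence k_gold = (0.25/0.101)^(1/0.75) ≈ 3.3483.
y_gold = 3.3483^0.25 ≈ 1.3527, c_gold = y_gold − 0.101·k_gold ≈ 1.0145.
Gain: Δc = 1.0145 − 0.8848 ≈ 0.1297.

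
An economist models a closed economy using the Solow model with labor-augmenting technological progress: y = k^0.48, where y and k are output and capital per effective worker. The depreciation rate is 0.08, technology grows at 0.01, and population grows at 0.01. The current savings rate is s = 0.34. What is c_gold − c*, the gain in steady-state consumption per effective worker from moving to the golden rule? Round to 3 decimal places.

Capital per effective worker breaks even when investment replaces (n + g + δ)·k; here n + g + δ = 0.1.
Current steady state (s = 0.34): k* = (0.34/0.1)^(1/0.52) ≈ 10.5214, y* = 10.5214^0.48 ≈ 3.0945, c* = (1−0.34)·3.0945 ≈ 2.0424.
At the golden rule the marginal product of capital equals n+g+δ: 0.48·k^(0.48−1) = 0.1. Solving, k_gold = (0.48/0.1)^(1/0.52) ≈ 20.4211.
y_gold = 20.4211^0.48 ≈ 4.2544, c_gold = y_gold − 0.1·k_gold ≈ 2.2123.
Gain: Δc = 2.2123 − 2.0424 ≈ 0.1699.

Δc ≈ 0.170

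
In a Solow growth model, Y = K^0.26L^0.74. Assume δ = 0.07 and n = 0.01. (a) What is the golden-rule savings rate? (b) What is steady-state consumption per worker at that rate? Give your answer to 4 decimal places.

The effective depreciation rate is n + δ = 0.01 + 0.07 = 0.08.
For Cobb-Douglas, s_gold equals capital's share: s_gold = 0.26.
Golden rule sets MPK = n+δ: 0.26·k^(0.26−1) = 0.08, so k_gold = (0.26/0.08)^(1/0.74) ≈ 4.9174.
y_gold = 4.9174^0.26 ≈ 1.5130; c_gold = (1−0.26)·y_gold ≈ 1.1197.

(a) s_gold = 0.2600; (b) c_gold ≈ 1.1197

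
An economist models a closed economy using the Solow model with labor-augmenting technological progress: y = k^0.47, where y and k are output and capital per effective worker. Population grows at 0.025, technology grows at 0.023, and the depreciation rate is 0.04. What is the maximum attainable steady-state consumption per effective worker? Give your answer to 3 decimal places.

c_gold ≈ 2.342

Break-even investment rate: n + g + δ = 0.025 + 0.023 + 0.04 = 0.088.
Golden rule sets MPK = n+g+δ: 0.47·k^(0.47−1) = 0.088, so k_gold = (0.47/0.088)^(1/0.53) ≈ 23.5971.
y_gold = 23.5971^0.47 ≈ 4.4182.
c_gold = y_gold − (n+g+δ)·k_gold = 4.4182 − 0.088·23.5971 ≈ 2.3416.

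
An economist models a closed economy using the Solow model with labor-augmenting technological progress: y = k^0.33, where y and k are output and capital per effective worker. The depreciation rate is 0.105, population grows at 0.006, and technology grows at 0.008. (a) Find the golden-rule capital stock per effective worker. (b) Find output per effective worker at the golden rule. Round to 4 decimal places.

n + g + δ = 0.006 + 0.008 + 0.105 = 0.119.
Golden rule sets MPK = n+g+δ: 0.33·k^(0.33−1) = 0.119, so k_gold = (0.33/0.119)^(1/0.67) ≈ 4.5829.
y_gold = 4.5829^0.33 ≈ 1.6526.

(a) k_gold ≈ 4.5829; (b) y_gold ≈ 1.6526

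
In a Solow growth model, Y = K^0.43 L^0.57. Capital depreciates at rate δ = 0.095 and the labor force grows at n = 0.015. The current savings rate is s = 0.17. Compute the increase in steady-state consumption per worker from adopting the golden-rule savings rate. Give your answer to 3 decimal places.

Δc ≈ 0.441

Capital per worker breaks even when investment replaces (n + δ)·k; here n + δ = 0.11.
Current steady state (s = 0.17): k* = (0.17/0.11)^(1/0.57) ≈ 2.1462, y* = 2.1462^0.43 ≈ 1.3887, c* = (1−0.17)·1.3887 ≈ 1.1527.
At the golden rule the marginal product of capital equals n+δ: 0.43·k^(0.43−1) = 0.11. Solving, k_gold = (0.43/0.11)^(1/0.57) ≈ 10.9328.
y_gold = 10.9328^0.43 ≈ 2.7968, c_gold = y_gold − 0.11·k_gold ≈ 1.5941.
Gain: Δc = 1.5941 − 1.1527 ≈ 0.4415.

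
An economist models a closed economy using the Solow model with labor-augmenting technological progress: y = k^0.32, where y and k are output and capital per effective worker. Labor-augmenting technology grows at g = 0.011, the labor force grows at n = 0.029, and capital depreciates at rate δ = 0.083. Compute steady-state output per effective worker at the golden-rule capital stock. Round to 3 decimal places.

y_gold ≈ 1.568

n + g + δ = 0.029 + 0.011 + 0.083 = 0.123.
Maximizing c = f(k) − (n+g+δ)·k gives f'(k) = n+g+δ, i.e. 0.32·k^(0.32−1) = 0.123, so k_gold = (0.32/0.123)^(1/0.68) ≈ 4.0799.
Output: y_gold = k_gold^0.32 = 4.0799^0.32 ≈ 1.5682.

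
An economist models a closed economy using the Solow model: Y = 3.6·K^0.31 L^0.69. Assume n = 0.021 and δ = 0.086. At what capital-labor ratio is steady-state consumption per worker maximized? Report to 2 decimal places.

Capital per worker breaks even when investment replaces (n + δ)·k; here n + δ = 0.107.
Setting f'(k) = n+δ gives 0.31·3.6·k^(0.31−1) = 0.107, hence k_gold = (0.31·3.6/0.107)^(1/0.69) ≈ 29.9067.

k_gold ≈ 29.91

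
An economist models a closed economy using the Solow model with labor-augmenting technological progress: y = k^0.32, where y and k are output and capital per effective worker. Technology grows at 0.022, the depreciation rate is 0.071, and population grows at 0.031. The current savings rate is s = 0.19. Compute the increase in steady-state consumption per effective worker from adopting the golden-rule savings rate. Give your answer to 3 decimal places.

Capital per effective worker breaks even when investment replaces (n + g + δ)·k; here n + g + δ = 0.124.
Current steady state (s = 0.19): k* = (0.19/0.124)^(1/0.68) ≈ 1.8730, y* = 1.8730^0.32 ≈ 1.2224, c* = (1−0.19)·1.2224 ≈ 0.9901.
At the golden rule the marginal product of capital equals n+g+δ: 0.32·k^(0.32−1) = 0.124. Solving, k_gold = (0.32/0.124)^(1/0.68) ≈ 4.0316.
y_gold = 4.0316^0.32 ≈ 1.5623, c_gold = y_gold − 0.124·k_gold ≈ 1.0623.
Gain: Δc = 1.0623 − 0.9901 ≈ 0.0722.

Δc ≈ 0.072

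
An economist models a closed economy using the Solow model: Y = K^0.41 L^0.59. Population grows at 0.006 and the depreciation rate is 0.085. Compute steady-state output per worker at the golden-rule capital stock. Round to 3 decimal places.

y_gold ≈ 2.846

n + δ = 0.006 + 0.085 = 0.091.
Setting f'(k) = n+δ gives 0.41·k^(0.41−1) = 0.091, hence k_gold = (0.41/0.091)^(1/0.59) ≈ 12.8244.
Output: y_gold = k_gold^0.41 = 12.8244^0.41 ≈ 2.8464.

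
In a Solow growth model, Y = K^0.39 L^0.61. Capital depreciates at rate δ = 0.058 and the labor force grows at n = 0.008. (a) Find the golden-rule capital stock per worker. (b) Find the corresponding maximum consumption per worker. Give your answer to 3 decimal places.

(a) k_gold ≈ 18.399; (b) c_gold ≈ 1.899

Break-even investment rate: n + δ = 0.008 + 0.058 = 0.066.
Maximizing c = f(k) − (n+δ)·k gives f'(k) = n+δ, i.e. 0.39·k^(0.39−1) = 0.066, so k_gold = (0.39/0.066)^(1/0.61) ≈ 18.3987.
y_gold = 18.3987^0.39 ≈ 3.1136; c_gold = y_gold − 0.066·k_gold ≈ 1.8993.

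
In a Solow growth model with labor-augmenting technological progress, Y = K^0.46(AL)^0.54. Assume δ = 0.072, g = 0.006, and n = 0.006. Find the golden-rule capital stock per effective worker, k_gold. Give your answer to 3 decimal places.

k_gold ≈ 23.311

Break-even investment rate: n + g + δ = 0.006 + 0.006 + 0.072 = 0.084.
Maximizing c = f(k) − (n+g+δ)·k gives f'(k) = n+g+δ, i.e. 0.46·k^(0.46−1) = 0.084, so k_gold = (0.46/0.084)^(1/0.54) ≈ 23.3106.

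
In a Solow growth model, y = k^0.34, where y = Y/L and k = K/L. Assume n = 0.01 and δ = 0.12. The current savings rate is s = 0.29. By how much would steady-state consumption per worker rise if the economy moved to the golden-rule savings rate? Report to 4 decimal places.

Capital per worker breaks even when investment replaces (n + δ)·k; here n + δ = 0.13.
Current steady state (s = 0.29): k* = (0.29/0.13)^(1/0.66) ≈ 3.3726, y* = 3.3726^0.34 ≈ 1.5118, c* = (1−0.29)·1.5118 ≈ 1.0734.
At the golden rule the marginal product of capital equals n+δ: 0.34·k^(0.34−1) = 0.13. Solving, k_gold = (0.34/0.13)^(1/0.66) ≈ 4.2917.
y_gold = 4.2917^0.34 ≈ 1.6409, c_gold = y_gold − 0.13·k_gold ≈ 1.0830.
Gain: Δc = 1.0830 − 1.0734 ≈ 0.0096.

Δc ≈ 0.0096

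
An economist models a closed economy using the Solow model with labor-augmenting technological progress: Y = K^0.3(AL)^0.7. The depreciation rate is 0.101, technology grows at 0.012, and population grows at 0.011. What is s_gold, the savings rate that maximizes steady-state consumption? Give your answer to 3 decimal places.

s_gold = 0.300

Capital per effective worker breaks even when investment replaces (n + g + δ)·k; here n + g + δ = 0.124.
At the golden rule MPK = n+g+δ, and in any Cobb-Douglas steady state s = (n+g+δ)·k/y = MPK·k/y = capital's share 0.3.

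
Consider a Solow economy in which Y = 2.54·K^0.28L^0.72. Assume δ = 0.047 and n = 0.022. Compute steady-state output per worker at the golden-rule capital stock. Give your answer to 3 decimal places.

y_gold ≈ 6.293

The effective depreciation rate is n + δ = 0.022 + 0.047 = 0.069.
At the golden rule the marginal product of capital equals n+δ: 0.28·2.54·k^(0.28−1) = 0.069. Solving, k_gold = (0.28·2.54/0.069)^(1/0.72) ≈ 25.5354.
Output: y_gold = 2.54·k_gold^0.28 = 2.54·25.5354^0.28 ≈ 6.2927.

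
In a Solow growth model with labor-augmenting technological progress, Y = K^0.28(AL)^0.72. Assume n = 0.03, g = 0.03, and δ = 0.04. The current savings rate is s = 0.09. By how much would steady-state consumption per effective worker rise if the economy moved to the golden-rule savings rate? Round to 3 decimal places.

n + g + δ = 0.03 + 0.03 + 0.04 = 0.1.
Current steady state (s = 0.09): k* = (0.09/0.1)^(1/0.72) ≈ 0.8639, y* = 0.8639^0.28 ≈ 0.9599, c* = (1−0.09)·0.9599 ≈ 0.8735.
Golden rule sets MPK = n+g+δ: 0.28·k^(0.28−1) = 0.1, so k_gold = (0.28/0.1)^(1/0.72) ≈ 4.1788.
y_gold = 4.1788^0.28 ≈ 1.4924, c_gold = y_gold − 0.1·k_gold ≈ 1.0746.
Gain: Δc = 1.0746 − 0.8735 ≈ 0.2011.

Δc ≈ 0.201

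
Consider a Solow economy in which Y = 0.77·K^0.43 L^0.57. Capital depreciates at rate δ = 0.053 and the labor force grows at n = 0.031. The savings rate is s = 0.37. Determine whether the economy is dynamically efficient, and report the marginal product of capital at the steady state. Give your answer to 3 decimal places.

n + δ = 0.031 + 0.053 = 0.084.
Steady-state k*: s·A·k^0.43 = 0.084·k gives k* = (0.37·0.77/0.084)^(1/0.57) ≈ 8.5222.
MPK = 0.43·0.77·8.5222^(-0.57) ≈ 0.0976.
MPK > n+δ = 0.084, so the economy is dynamically efficient (under-saving).

dynamically efficient; MPK ≈ 0.098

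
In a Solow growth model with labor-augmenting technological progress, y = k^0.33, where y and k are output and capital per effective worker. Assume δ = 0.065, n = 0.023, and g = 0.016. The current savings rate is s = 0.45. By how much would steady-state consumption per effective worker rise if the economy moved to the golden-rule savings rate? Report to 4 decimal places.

The effective depreciation rate is n + g + δ = 0.023 + 0.016 + 0.065 = 0.104.
Current steady state (s = 0.45): k* = (0.45/0.104)^(1/0.67) ≈ 8.9027, y* = 8.9027^0.33 ≈ 2.0575, c* = (1−0.45)·2.0575 ≈ 1.1316.
At the golden rule the marginal product of capital equals n+g+δ: 0.33·k^(0.33−1) = 0.104. Solving, k_gold = (0.33/0.104)^(1/0.67) ≈ 5.6037.
y_gold = 5.6037^0.33 ≈ 1.7660, c_gold = y_gold − 0.104·k_gold ≈ 1.1832.
Gain: Δc = 1.1832 − 1.1316 ≈ 0.0516.

Δc ≈ 0.0516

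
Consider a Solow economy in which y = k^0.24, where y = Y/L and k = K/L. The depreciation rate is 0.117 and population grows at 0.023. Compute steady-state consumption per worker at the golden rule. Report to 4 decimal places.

c_gold ≈ 0.9010

Break-even investment rate: n + δ = 0.023 + 0.117 = 0.14.
Maximizing c = f(k) − (n+δ)·k gives f'(k) = n+δ, i.e. 0.24·k^(0.24−1) = 0.14, so k_gold = (0.24/0.14)^(1/0.76) ≈ 2.0324.
y_gold = 2.0324^0.24 ≈ 1.1856.
c_gold = y_gold − (n+δ)·k_gold = 1.1856 − 0.14·2.0324 ≈ 0.9010.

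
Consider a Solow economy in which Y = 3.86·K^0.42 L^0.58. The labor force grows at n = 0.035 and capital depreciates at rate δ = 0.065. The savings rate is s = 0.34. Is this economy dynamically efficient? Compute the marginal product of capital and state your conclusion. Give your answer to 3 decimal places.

Capital per worker breaks even when investment replaces (n + δ)·k; here n + δ = 0.1.
Steady-state k*: s·A·k^0.42 = 0.1·k gives k* = (0.34·3.86/0.1)^(1/0.58) ≈ 84.6643.
MPK = 0.42·3.86·84.6643^(-0.58) ≈ 0.1235.
MPK > n+δ = 0.1, so the economy is dynamically efficient (under-saving).

dynamically efficient; MPK ≈ 0.124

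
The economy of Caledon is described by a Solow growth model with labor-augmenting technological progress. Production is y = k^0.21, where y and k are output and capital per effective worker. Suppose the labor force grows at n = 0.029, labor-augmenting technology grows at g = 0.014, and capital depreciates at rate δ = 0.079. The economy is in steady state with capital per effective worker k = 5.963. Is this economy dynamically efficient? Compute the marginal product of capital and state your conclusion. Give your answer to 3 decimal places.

dynamically inefficient; MPK ≈ 0.051

n + g + δ = 0.029 + 0.014 + 0.079 = 0.122.
MPK = 0.21·k^(0.21−1) = 0.21·5.963^(-0.79) ≈ 0.0512.
MPK < 0.122, so the economy is dynamically inefficient (over-saving).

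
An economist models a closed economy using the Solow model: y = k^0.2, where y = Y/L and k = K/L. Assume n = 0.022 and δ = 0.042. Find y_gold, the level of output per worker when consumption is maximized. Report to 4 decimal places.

y_gold ≈ 1.3296

Capital per worker breaks even when investment replaces (n + δ)·k; here n + δ = 0.064.
Golden rule sets MPK = n+δ: 0.2·k^(0.2−1) = 0.064, so k_gold = (0.2/0.064)^(1/0.8) ≈ 4.1549.
Output: y_gold = k_gold^0.2 = 4.1549^0.2 ≈ 1.3296.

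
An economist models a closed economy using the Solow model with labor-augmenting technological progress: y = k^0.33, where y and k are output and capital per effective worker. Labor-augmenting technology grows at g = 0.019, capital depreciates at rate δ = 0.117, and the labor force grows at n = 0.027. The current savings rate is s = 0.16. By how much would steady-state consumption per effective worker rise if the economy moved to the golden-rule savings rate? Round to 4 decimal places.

The effective depreciation rate is n + g + δ = 0.027 + 0.019 + 0.117 = 0.163.
Current steady state (s = 0.16): k* = (0.16/0.163)^(1/0.67) ≈ 0.9727, y* = 0.9727^0.33 ≈ 0.9909, c* = (1−0.16)·0.9909 ≈ 0.8323.
Setting f'(k) = n+g+δ gives 0.33·k^(0.33−1) = 0.163, hence k_gold = (0.33/0.163)^(1/0.67) ≈ 2.8655.
y_gold = 2.8655^0.33 ≈ 1.4154, c_gold = y_gold − 0.163·k_gold ≈ 0.9483.
Gain: Δc = 0.9483 − 0.8323 ≈ 0.1160.

Δc ≈ 0.1160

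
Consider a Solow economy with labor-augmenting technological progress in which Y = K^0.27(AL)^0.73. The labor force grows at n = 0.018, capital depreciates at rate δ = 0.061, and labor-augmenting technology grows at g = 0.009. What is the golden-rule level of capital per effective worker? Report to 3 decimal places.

The effective depreciation rate is n + g + δ = 0.018 + 0.009 + 0.061 = 0.088.
At the golden rule the marginal product of capital equals n+g+δ: 0.27·k^(0.27−1) = 0.088. Solving, k_gold = (0.27/0.088)^(1/0.73) ≈ 4.6447.

k_gold ≈ 4.645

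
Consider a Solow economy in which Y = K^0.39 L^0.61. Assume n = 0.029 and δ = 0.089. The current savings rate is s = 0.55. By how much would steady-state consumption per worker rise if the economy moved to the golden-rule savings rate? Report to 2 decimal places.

Δc ≈ 0.11

The effective depreciation rate is n + δ = 0.029 + 0.089 = 0.118.
Current steady state (s = 0.55): k* = (0.55/0.118)^(1/0.61) ≈ 12.4701, y* = 12.4701^0.39 ≈ 2.6754, c* = (1−0.55)·2.6754 ≈ 1.2039.
Maximizing c = f(k) − (n+δ)·k gives f'(k) = n+δ, i.e. 0.39·k^(0.39−1) = 0.118, so k_gold = (0.39/0.118)^(1/0.61) ≈ 7.0977.
y_gold = 7.0977^0.39 ≈ 2.1475, c_gold = y_gold − 0.118·k_gold ≈ 1.3100.
Gain: Δc = 1.3100 − 1.2039 ≈ 0.1061.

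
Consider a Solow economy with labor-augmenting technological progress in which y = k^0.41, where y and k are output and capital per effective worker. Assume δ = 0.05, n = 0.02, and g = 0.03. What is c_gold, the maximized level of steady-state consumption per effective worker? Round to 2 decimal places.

Break-even investment rate: n + g + δ = 0.02 + 0.03 + 0.05 = 0.1.
Golden rule sets MPK = n+g+δ: 0.41·k^(0.41−1) = 0.1, so k_gold = (0.41/0.1)^(1/0.59) ≈ 10.9299.
y_gold = 10.9299^0.41 ≈ 2.6658.
c_gold = y_gold − (n+g+δ)·k_gold = 2.6658 − 0.1·10.9299 ≈ 1.5728.

c_gold ≈ 1.57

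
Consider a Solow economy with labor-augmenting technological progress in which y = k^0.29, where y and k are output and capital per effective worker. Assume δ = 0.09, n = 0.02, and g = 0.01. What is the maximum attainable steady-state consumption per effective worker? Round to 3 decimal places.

n + g + δ = 0.02 + 0.01 + 0.09 = 0.12.
Setting f'(k) = n+g+δ gives 0.29·k^(0.29−1) = 0.12, hence k_gold = (0.29/0.12)^(1/0.71) ≈ 3.4653.
y_gold = 3.4653^0.29 ≈ 1.4339.
c_gold = y_gold − (n+g+δ)·k_gold = 1.4339 − 0.12·3.4653 ≈ 1.0181.

c_gold ≈ 1.018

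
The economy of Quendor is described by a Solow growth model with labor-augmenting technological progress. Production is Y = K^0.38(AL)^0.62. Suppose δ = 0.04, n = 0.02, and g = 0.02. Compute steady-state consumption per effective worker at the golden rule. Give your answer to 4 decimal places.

Capital per effective worker breaks even when investment replaces (n + g + δ)·k; here n + g + δ = 0.08.
Setting f'(k) = n+g+δ gives 0.38·k^(0.38−1) = 0.08, hence k_gold = (0.38/0.08)^(1/0.62) ≈ 12.3436.
y_gold = 12.3436^0.38 ≈ 2.5986.
c_gold = y_gold − (n+g+δ)·k_gold = 2.5986 − 0.08·12.3436 ≈ 1.6112.

c_gold ≈ 1.6112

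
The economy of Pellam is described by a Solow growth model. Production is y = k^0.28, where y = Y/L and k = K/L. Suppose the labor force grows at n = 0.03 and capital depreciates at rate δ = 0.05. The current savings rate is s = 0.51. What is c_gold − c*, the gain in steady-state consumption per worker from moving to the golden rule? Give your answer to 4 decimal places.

Δc ≈ 0.1649

Break-even investment rate: n + δ = 0.03 + 0.05 = 0.08.
Current steady state (s = 0.51): k* = (0.51/0.08)^(1/0.72) ≈ 13.1019, y* = 13.1019^0.28 ≈ 2.0552, c* = (1−0.51)·2.0552 ≈ 1.0070.
Golden rule sets MPK = n+δ: 0.28·k^(0.28−1) = 0.08, so k_gold = (0.28/0.08)^(1/0.72) ≈ 5.6971.
y_gold = 5.6971^0.28 ≈ 1.6277, c_gold = y_gold − 0.08·k_gold ≈ 1.1720.
Gain: Δc = 1.1720 − 1.0070 ≈ 0.1649.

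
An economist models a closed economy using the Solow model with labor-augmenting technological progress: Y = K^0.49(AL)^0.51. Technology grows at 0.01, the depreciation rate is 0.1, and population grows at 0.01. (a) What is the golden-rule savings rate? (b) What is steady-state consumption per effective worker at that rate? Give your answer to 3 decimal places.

(a) s_gold = 0.490; (b) c_gold ≈ 1.971

n + g + δ = 0.01 + 0.01 + 0.1 = 0.12.
For Cobb-Douglas, s_gold equals capital's share: s_gold = 0.49.
At the golden rule the marginal product of capital equals n+g+δ: 0.49·k^(0.49−1) = 0.12. Solving, k_gold = (0.49/0.12)^(1/0.51) ≈ 15.7786.
y_gold = 15.7786^0.49 ≈ 3.8641; c_gold = (1−0.49)·y_gold ≈ 1.9707.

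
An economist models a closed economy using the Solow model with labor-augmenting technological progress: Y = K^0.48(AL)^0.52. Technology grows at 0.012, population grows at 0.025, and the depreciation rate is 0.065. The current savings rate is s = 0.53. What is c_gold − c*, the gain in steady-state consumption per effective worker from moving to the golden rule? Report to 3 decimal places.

n + g + δ = 0.025 + 0.012 + 0.065 = 0.102.
Current steady state (s = 0.53): k* = (0.53/0.102)^(1/0.52) ≈ 23.7848, y* = 23.7848^0.48 ≈ 4.5775, c* = (1−0.53)·4.5775 ≈ 2.1514.
At the golden rule the marginal product of capital equals n+g+δ: 0.48·k^(0.48−1) = 0.102. Solving, k_gold = (0.48/0.102)^(1/0.52) ≈ 19.6581.
y_gold = 19.6581^0.48 ≈ 4.1773, c_gold = y_gold − 0.102·k_gold ≈ 2.1722.
Gain: Δc = 2.1722 − 2.1514 ≈ 0.0208.

Δc ≈ 0.021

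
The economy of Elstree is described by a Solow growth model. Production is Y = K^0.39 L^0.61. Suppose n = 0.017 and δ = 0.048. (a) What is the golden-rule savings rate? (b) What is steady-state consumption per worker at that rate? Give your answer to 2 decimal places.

Break-even investment rate: n + δ = 0.017 + 0.048 = 0.065.
For Cobb-Douglas, s_gold equals capital's share: s_gold = 0.39.
Maximizing c = f(k) − (n+δ)·k gives f'(k) = n+δ, i.e. 0.39·k^(0.39−1) = 0.065, so k_gold = (0.39/0.065)^(1/0.61) ≈ 18.8650.
y_gold = 18.8650^0.39 ≈ 3.1442; c_gold = (1−0.39)·y_gold ≈ 1.9179.

(a) s_gold = 0.39; (b) c_gold ≈ 1.92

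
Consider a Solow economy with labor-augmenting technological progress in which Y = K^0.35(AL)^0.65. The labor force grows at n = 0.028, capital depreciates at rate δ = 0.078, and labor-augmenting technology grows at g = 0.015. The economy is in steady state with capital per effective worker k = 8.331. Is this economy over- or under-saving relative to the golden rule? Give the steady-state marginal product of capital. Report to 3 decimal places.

n + g + δ = 0.028 + 0.015 + 0.078 = 0.121.
MPK = 0.35·k^(0.35−1) = 0.35·8.331^(-0.65) ≈ 0.0882.
MPK < 0.121, so the economy is dynamically inefficient (over-saving).

over-saving; MPK ≈ 0.088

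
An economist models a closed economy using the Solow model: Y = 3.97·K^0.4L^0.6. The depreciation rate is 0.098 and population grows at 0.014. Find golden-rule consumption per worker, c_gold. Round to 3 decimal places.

c_gold ≈ 13.954

Break-even investment rate: n + δ = 0.014 + 0.098 = 0.112.
Maximizing c = f(k) − (n+δ)·k gives f'(k) = n+δ, i.e. 0.4·3.97·k^(0.4−1) = 0.112, so k_gold = (0.4·3.97/0.112)^(1/0.6) ≈ 83.0591.
y_gold = 3.97·83.0591^0.4 ≈ 23.2566.
c_gold = y_gold − (n+δ)·k_gold = 23.2566 − 0.112·83.0591 ≈ 13.9539.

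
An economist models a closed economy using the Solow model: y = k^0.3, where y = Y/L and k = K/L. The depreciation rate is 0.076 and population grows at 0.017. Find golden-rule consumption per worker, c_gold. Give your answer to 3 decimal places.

The effective depreciation rate is n + δ = 0.017 + 0.076 = 0.093.
Setting f'(k) = n+δ gives 0.3·k^(0.3−1) = 0.093, hence k_gold = (0.3/0.093)^(1/0.7) ≈ 5.3288.
y_gold = 5.3288^0.3 ≈ 1.6519.
c_gold = y_gold − (n+δ)·k_gold = 1.6519 − 0.093·5.3288 ≈ 1.1563.

c_gold ≈ 1.156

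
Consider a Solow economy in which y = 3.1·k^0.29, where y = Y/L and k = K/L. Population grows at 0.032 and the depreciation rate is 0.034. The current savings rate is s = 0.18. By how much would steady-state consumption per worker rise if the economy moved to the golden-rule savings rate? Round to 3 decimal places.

Break-even investment rate: n + δ = 0.032 + 0.034 = 0.066.
Current steady state (s = 0.18): k* = (0.18·3.1/0.066)^(1/0.71) ≈ 20.2191, y* = 3.1·20.2191^0.29 ≈ 7.4137, c* = (1−0.18)·7.4137 ≈ 6.0792.
Maximizing c = f(k) − (n+δ)·k gives f'(k) = n+δ, i.e. 0.29·3.1·k^(0.29−1) = 0.066, so k_gold = (0.29·3.1/0.066)^(1/0.71) ≈ 39.5810.
y_gold = 3.1·39.5810^0.29 ≈ 9.0081, c_gold = y_gold − 0.066·k_gold ≈ 6.3957.
Gain: Δc = 6.3957 − 6.0792 ≈ 0.3165.

Δc ≈ 0.317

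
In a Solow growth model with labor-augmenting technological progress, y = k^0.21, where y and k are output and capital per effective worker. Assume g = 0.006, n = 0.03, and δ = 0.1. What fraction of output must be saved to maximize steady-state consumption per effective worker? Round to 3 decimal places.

s_gold = 0.210

n + g + δ = 0.03 + 0.006 + 0.1 = 0.136.
At the golden rule MPK = n+g+δ, and in any Cobb-Douglas steady state s = (n+g+δ)·k/y = MPK·k/y = capital's share 0.21.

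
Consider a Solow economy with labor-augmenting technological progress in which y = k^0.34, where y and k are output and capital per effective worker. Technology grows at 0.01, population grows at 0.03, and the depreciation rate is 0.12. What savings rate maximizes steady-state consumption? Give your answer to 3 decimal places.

The effective depreciation rate is n + g + δ = 0.03 + 0.01 + 0.12 = 0.16.
At the golden rule MPK = n+g+δ, and in any Cobb-Douglas steady state s = (n+g+δ)·k/y = MPK·k/y = capital's share 0.34.

s_gold = 0.340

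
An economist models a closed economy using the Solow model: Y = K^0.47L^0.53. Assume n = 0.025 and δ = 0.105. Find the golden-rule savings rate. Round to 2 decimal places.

Capital per worker breaks even when investment replaces (n + δ)·k; here n + δ = 0.13.
At the golden rule MPK = n+δ, and in any Cobb-Douglas steady state s = (n+δ)·k/y = MPK·k/y = capital's share 0.47.

s_gold = 0.47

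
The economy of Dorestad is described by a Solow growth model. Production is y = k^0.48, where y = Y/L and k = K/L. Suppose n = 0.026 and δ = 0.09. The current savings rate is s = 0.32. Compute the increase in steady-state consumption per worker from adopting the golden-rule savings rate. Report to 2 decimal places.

The effective depreciation rate is n + δ = 0.026 + 0.09 = 0.116.
Current steady state (s = 0.32): k* = (0.32/0.116)^(1/0.52) ≈ 7.0386, y* = 7.0386^0.48 ≈ 2.5515, c* = (1−0.32)·2.5515 ≈ 1.7350.
At the golden rule the marginal product of capital equals n+δ: 0.48·k^(0.48−1) = 0.116. Solving, k_gold = (0.48/0.116)^(1/0.52) ≈ 15.3505.
y_gold = 15.3505^0.48 ≈ 3.7097, c_gold = y_gold − 0.116·k_gold ≈ 1.9290.
Gain: Δc = 1.9290 − 1.7350 ≈ 0.1940.

Δc ≈ 0.19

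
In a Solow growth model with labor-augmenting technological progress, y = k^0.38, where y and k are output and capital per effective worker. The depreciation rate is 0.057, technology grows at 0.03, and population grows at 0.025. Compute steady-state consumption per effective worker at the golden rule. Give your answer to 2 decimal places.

n + g + δ = 0.025 + 0.03 + 0.057 = 0.112.
Maximizing c = f(k) − (n+g+δ)·k gives f'(k) = n+g+δ, i.e. 0.38·k^(0.38−1) = 0.112, so k_gold = (0.38/0.112)^(1/0.62) ≈ 7.1738.
y_gold = 7.1738^0.38 ≈ 2.1144.
c_gold = y_gold − (n+g+δ)·k_gold = 2.1144 − 0.112·7.1738 ≈ 1.3109.

c_gold ≈ 1.31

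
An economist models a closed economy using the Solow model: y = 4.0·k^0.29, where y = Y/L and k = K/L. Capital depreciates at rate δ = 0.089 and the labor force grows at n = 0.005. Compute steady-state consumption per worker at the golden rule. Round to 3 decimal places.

The effective depreciation rate is n + δ = 0.005 + 0.089 = 0.094.
Maximizing c = f(k) − (n+δ)·k gives f'(k) = n+δ, i.e. 0.29·4.0·k^(0.29−1) = 0.094, so k_gold = (0.29·4.0/0.094)^(1/0.71) ≈ 34.4417.
y_gold = 4.0·34.4417^0.29 ≈ 11.1639.
c_gold = y_gold − (n+δ)·k_gold = 11.1639 − 0.094·34.4417 ≈ 7.9263.

c_gold ≈ 7.926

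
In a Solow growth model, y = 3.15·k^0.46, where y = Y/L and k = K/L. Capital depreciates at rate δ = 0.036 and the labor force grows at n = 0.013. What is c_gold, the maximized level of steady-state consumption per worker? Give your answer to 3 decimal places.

c_gold ≈ 30.456

n + δ = 0.013 + 0.036 = 0.049.
Maximizing c = f(k) − (n+δ)·k gives f'(k) = n+δ, i.e. 0.46·3.15·k^(0.46−1) = 0.049, so k_gold = (0.46·3.15/0.049)^(1/0.54) ≈ 529.4654.
y_gold = 3.15·529.4654^0.46 ≈ 56.3996.
c_gold = y_gold − (n+δ)·k_gold = 56.3996 − 0.049·529.4654 ≈ 30.4558.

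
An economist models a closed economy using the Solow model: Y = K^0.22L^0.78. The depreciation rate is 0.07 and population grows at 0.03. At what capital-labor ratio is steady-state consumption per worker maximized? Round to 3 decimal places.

The effective depreciation rate is n + δ = 0.03 + 0.07 = 0.1.
At the golden rule the marginal product of capital equals n+δ: 0.22·k^(0.22−1) = 0.1. Solving, k_gold = (0.22/0.1)^(1/0.78) ≈ 2.7479.

k_gold ≈ 2.748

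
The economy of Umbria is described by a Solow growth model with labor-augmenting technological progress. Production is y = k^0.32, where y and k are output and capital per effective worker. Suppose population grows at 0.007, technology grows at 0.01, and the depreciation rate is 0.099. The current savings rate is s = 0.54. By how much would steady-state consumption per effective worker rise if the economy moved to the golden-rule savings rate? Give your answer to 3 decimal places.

Δc ≈ 0.148

Capital per effective worker breaks even when investment replaces (n + g + δ)·k; here n + g + δ = 0.116.
Current steady state (s = 0.54): k* = (0.54/0.116)^(1/0.68) ≈ 9.5997, y* = 9.5997^0.32 ≈ 2.0622, c* = (1−0.54)·2.0622 ≈ 0.9486.
Maximizing c = f(k) − (n+g+δ)·k gives f'(k) = n+g+δ, i.e. 0.32·k^(0.32−1) = 0.116, so k_gold = (0.32/0.116)^(1/0.68) ≈ 4.4471.
y_gold = 4.4471^0.32 ≈ 1.6121, c_gold = y_gold − 0.116·k_gold ≈ 1.0962.
Gain: Δc = 1.0962 − 0.9486 ≈ 0.1476.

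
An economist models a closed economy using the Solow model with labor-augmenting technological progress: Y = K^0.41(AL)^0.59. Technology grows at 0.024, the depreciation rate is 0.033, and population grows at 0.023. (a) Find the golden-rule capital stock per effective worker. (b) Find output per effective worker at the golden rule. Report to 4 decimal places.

The effective depreciation rate is n + g + δ = 0.023 + 0.024 + 0.033 = 0.08.
Setting f'(k) = n+g+δ gives 0.41·k^(0.41−1) = 0.08, hence k_gold = (0.41/0.08)^(1/0.59) ≈ 15.9541.
y_gold = 15.9541^0.41 ≈ 3.1130.

(a) k_gold ≈ 15.9541; (b) y_gold ≈ 3.1130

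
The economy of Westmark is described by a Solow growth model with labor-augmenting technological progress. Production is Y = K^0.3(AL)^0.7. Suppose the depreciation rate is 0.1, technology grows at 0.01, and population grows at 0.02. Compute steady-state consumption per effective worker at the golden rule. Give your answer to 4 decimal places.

Break-even investment rate: n + g + δ = 0.02 + 0.01 + 0.1 = 0.13.
Maximizing c = f(k) − (n+g+δ)·k gives f'(k) = n+g+δ, i.e. 0.3·k^(0.3−1) = 0.13, so k_gold = (0.3/0.13)^(1/0.7) ≈ 3.3024.
y_gold = 3.3024^0.3 ≈ 1.4310.
c_gold = y_gold − (n+g+δ)·k_gold = 1.4310 − 0.13·3.3024 ≈ 1.0017.

c_gold ≈ 1.0017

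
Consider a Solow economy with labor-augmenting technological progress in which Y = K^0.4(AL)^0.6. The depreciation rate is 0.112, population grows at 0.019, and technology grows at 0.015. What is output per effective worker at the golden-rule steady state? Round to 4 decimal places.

y_gold ≈ 1.9580

The effective depreciation rate is n + g + δ = 0.019 + 0.015 + 0.112 = 0.146.
At the golden rule the marginal product of capital equals n+g+δ: 0.4·k^(0.4−1) = 0.146. Solving, k_gold = (0.4/0.146)^(1/0.6) ≈ 5.3643.
Output: y_gold = k_gold^0.4 = 5.3643^0.4 ≈ 1.9580.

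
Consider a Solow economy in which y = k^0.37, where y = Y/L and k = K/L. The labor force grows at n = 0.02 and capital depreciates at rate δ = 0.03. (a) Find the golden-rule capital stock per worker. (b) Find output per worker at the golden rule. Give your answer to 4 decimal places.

(a) k_gold ≈ 23.9736; (b) y_gold ≈ 3.2397

Capital per worker breaks even when investment replaces (n + δ)·k; here n + δ = 0.05.
Maximizing c = f(k) − (n+δ)·k gives f'(k) = n+δ, i.e. 0.37·k^(0.37−1) = 0.05, so k_gold = (0.37/0.05)^(1/0.63) ≈ 23.9736.
y_gold = 23.9736^0.37 ≈ 3.2397.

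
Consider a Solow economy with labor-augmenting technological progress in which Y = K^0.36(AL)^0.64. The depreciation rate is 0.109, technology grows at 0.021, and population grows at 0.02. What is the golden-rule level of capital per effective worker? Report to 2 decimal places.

Break-even investment rate: n + g + δ = 0.02 + 0.021 + 0.109 = 0.15.
At the golden rule the marginal product of capital equals n+g+δ: 0.36·k^(0.36−1) = 0.15. Solving, k_gold = (0.36/0.15)^(1/0.64) ≈ 3.9272.

k_gold ≈ 3.93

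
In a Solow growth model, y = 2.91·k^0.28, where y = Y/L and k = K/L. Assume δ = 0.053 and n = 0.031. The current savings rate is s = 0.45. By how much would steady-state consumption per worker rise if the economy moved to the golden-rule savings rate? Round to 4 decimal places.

Δc ≈ 0.4123

n + δ = 0.031 + 0.053 = 0.084.
Current steady state (s = 0.45): k* = (0.45·2.91/0.084)^(1/0.72) ≈ 45.3631, y* = 2.91·45.3631^0.28 ≈ 8.4678, c* = (1−0.45)·8.4678 ≈ 4.6573.
Golden rule sets MPK = n+δ: 0.28·2.91·k^(0.28−1) = 0.084, so k_gold = (0.28·2.91/0.084)^(1/0.72) ≈ 23.4702.
y_gold = 2.91·23.4702^0.28 ≈ 7.0411, c_gold = y_gold − 0.084·k_gold ≈ 5.0696.
Gain: Δc = 5.0696 − 4.6573 ≈ 0.4123.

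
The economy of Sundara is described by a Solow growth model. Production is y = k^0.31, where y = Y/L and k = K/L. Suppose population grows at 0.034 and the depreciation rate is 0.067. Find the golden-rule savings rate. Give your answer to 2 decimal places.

s_gold = 0.31

Break-even investment rate: n + δ = 0.034 + 0.067 = 0.101.
At the golden rule MPK = n+δ, and in any Cobb-Douglas steady state s = (n+δ)·k/y = MPK·k/y = capital's share 0.31.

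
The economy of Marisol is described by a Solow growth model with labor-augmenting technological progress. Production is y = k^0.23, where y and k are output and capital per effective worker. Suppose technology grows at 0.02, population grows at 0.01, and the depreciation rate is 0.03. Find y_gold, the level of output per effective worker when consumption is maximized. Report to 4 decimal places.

y_gold ≈ 1.4939

Break-even investment rate: n + g + δ = 0.01 + 0.02 + 0.03 = 0.06.
Maximizing c = f(k) − (n+g+δ)·k gives f'(k) = n+g+δ, i.e. 0.23·k^(0.23−1) = 0.06, so k_gold = (0.23/0.06)^(1/0.77) ≈ 5.7265.
Output: y_gold = k_gold^0.23 = 5.7265^0.23 ≈ 1.4939.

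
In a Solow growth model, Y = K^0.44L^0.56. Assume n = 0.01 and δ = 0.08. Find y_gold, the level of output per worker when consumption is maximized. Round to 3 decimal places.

y_gold ≈ 3.480

n + δ = 0.01 + 0.08 = 0.09.
Maximizing c = f(k) − (n+δ)·k gives f'(k) = n+δ, i.e. 0.44·k^(0.44−1) = 0.09, so k_gold = (0.44/0.09)^(1/0.56) ≈ 17.0111.
Output: y_gold = k_gold^0.44 = 17.0111^0.44 ≈ 3.4795.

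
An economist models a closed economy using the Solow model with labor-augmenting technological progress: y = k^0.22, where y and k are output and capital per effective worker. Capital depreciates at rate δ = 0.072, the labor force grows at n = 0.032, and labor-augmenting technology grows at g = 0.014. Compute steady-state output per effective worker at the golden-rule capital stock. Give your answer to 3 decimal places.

y_gold ≈ 1.192

Break-even investment rate: n + g + δ = 0.032 + 0.014 + 0.072 = 0.118.
Maximizing c = f(k) − (n+g+δ)·k gives f'(k) = n+g+δ, i.e. 0.22·k^(0.22−1) = 0.118, so k_gold = (0.22/0.118)^(1/0.78) ≈ 2.2225.
Output: y_gold = k_gold^0.22 = 2.2225^0.22 ≈ 1.1921.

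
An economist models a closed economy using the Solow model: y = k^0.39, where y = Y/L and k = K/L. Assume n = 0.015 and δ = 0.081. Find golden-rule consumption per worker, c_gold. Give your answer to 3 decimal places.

The effective depreciation rate is n + δ = 0.015 + 0.081 = 0.096.
Golden rule sets MPK = n+δ: 0.39·k^(0.39−1) = 0.096, so k_gold = (0.39/0.096)^(1/0.61) ≈ 9.9546.
y_gold = 9.9546^0.39 ≈ 2.4504.
c_gold = y_gold − (n+δ)·k_gold = 2.4504 − 0.096·9.9546 ≈ 1.4947.

c_gold ≈ 1.495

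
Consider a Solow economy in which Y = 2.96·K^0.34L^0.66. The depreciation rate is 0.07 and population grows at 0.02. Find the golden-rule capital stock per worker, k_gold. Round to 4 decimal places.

The effective depreciation rate is n + δ = 0.02 + 0.07 = 0.09.
Setting f'(k) = n+δ gives 0.34·2.96·k^(0.34−1) = 0.09, hence k_gold = (0.34·2.96/0.09)^(1/0.66) ≈ 38.7864.

k_gold ≈ 38.7864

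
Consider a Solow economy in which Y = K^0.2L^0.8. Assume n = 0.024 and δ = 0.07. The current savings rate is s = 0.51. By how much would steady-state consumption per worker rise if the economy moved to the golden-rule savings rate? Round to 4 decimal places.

The effective depreciation rate is n + δ = 0.024 + 0.07 = 0.094.
Current steady state (s = 0.51): k* = (0.51/0.094)^(1/0.8) ≈ 8.2804, y* = 8.2804^0.2 ≈ 1.5262, c* = (1−0.51)·1.5262 ≈ 0.7478.
Setting f'(k) = n+δ gives 0.2·k^(0.2−1) = 0.094, hence k_gold = (0.2/0.094)^(1/0.8) ≈ 2.5697.
y_gold = 2.5697^0.2 ≈ 1.2077, c_gold = y_gold − 0.094·k_gold ≈ 0.9662.
Gain: Δc = 0.9662 − 0.7478 ≈ 0.2184.

Δc ≈ 0.2184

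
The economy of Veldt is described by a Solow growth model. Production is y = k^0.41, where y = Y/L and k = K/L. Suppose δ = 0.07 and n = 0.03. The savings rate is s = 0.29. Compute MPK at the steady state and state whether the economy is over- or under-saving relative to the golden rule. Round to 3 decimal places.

under-saving; MPK ≈ 0.141

The effective depreciation rate is n + δ = 0.03 + 0.07 = 0.1.
Steady-state k*: s·k^0.41 = 0.1·k gives k* = (0.29/0.1)^(1/0.59) ≈ 6.0775.
MPK = 0.41·6.0775^(-0.59) ≈ 0.1414.
MPK > n+δ = 0.1, so the economy is dynamically efficient (under-saving).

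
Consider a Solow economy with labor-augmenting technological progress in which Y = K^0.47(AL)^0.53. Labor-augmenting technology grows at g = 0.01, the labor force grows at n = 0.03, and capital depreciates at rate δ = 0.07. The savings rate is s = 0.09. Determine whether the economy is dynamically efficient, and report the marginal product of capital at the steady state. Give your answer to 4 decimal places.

Capital per effective worker breaks even when investment replaces (n + g + δ)·k; here n + g + δ = 0.11.
Steady-state k*: s·k^0.47 = 0.11·k gives k* = (0.09/0.11)^(1/0.53) ≈ 0.6848.
MPK = 0.47·0.6848^(-0.53) ≈ 0.5744.
MPK > n+g+δ = 0.11, so the economy is dynamically efficient (under-saving).

dynamically efficient; MPK ≈ 0.5744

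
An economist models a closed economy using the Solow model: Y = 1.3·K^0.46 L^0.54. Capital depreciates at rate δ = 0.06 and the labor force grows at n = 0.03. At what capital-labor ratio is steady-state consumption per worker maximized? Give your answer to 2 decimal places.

k_gold ≈ 33.35

Capital per worker breaks even when investment replaces (n + δ)·k; here n + δ = 0.09.
Maximizing c = f(k) − (n+δ)·k gives f'(k) = n+δ, i.e. 0.46·1.3·k^(0.46−1) = 0.09, so k_gold = (0.46·1.3/0.09)^(1/0.54) ≈ 33.3481.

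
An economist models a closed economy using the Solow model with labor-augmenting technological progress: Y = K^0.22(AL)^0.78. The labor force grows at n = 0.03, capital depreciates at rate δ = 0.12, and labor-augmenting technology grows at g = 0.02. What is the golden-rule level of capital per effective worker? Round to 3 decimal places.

k_gold ≈ 1.392

n + g + δ = 0.03 + 0.02 + 0.12 = 0.17.
Golden rule sets MPK = n+g+δ: 0.22·k^(0.22−1) = 0.17, so k_gold = (0.22/0.17)^(1/0.78) ≈ 1.3917.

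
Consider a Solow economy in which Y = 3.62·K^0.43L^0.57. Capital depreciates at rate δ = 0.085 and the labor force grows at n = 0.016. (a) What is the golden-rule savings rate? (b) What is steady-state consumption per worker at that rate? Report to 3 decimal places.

n + δ = 0.016 + 0.085 = 0.101.
For Cobb-Douglas, s_gold equals capital's share: s_gold = 0.43.
Maximizing c = f(k) − (n+δ)·k gives f'(k) = n+δ, i.e. 0.43·3.62·k^(0.43−1) = 0.101, so k_gold = (0.43·3.62/0.101)^(1/0.57) ≈ 121.3270.
y_gold = 3.62·121.3270^0.43 ≈ 28.4977; c_gold = (1−0.43)·y_gold ≈ 16.2437.

(a) s_gold = 0.430; (b) c_gold ≈ 16.244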